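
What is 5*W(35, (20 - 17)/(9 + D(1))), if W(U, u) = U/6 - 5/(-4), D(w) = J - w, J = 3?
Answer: 425/12 ≈ 35.417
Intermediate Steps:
D(w) = 3 - w
W(U, u) = 5/4 + U/6 (W(U, u) = U*(⅙) - 5*(-¼) = U/6 + 5/4 = 5/4 + U/6)
5*W(35, (20 - 17)/(9 + D(1))) = 5*(5/4 + (⅙)*35) = 5*(5/4 + 35/6) = 5*(85/12) = 425/12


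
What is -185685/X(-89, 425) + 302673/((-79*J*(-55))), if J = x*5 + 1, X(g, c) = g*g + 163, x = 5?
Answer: -9265012959/456624740 ≈ -20.290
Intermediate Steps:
X(g, c) = 163 + g**2 (X(g, c) = g**2 + 163 = 163 + g**2)
J = 26 (J = 5*5 + 1 = 25 + 1 = 26)
-185685/X(-89, 425) + 302673/((-79*J*(-55))) = -185685/(163 + (-89)**2) + 302673/((-79*26*(-55))) = -185685/(163 + 7921) + 302673/((-2054*(-55))) = -185685/8084 + 302673/112970 = -9265012959/456624740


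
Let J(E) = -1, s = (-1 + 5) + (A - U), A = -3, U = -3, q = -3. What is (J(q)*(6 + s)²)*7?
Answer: -700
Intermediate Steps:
s = 4 (s = (-1 + 5) + (-3 - 1*(-3)) = 4 + (-3 + 3) = 4 + 0 = 4)
(J(q)*(6 + s)²)*7 = -(6 + 4)²*7 = -1*10²*7 = -1*100*7 = -100*7 = -700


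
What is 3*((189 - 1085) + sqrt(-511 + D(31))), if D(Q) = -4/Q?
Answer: -2688 + 3*I*sqrt(491195)/31 ≈ -2688.0 + 67.824*I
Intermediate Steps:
3*((189 - 1085) + sqrt(-511 + D(31))) = 3*((189 - 1085) + sqrt(-511 - 4/31)) = 3*(-896 + sqrt(-511 - 4*1/31)) = 3*(-896 + sqrt(-511 - 4/31)) = 3*(-896 + sqrt(-15845/31)) = 3*(-896 + I*sqrt(491195)/31) = -2688 + 3*I*sqrt(491195)/31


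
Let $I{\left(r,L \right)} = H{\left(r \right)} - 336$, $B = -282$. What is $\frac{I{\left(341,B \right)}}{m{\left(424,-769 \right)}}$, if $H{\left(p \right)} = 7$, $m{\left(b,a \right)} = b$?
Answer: $- \frac{329}{424} \approx -0.77594$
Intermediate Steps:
$I{\left(r,L \right)} = -329$ ($I{\left(r,L \right)} = 7 - 336 = -329$)
$\frac{I{\left(341,B \right)}}{m{\left(424,-769 \right)}} = - \frac{329}{424}$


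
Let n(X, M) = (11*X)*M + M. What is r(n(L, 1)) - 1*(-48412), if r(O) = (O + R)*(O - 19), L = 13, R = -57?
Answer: 59287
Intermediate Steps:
n(X, M) = M + 11*M*X (n(X, M) = 11*M*X + M = M + 11*M*X)
r(O) = (-57 + O)*(-19 + O) (r(O) = (O - 57)*(O - 19) = (-57 + O)*(-19 + O))
r(n(L, 1)) - 1*(-48412) = (1083 + (1*(1 + 11*13))² - 76*(1 + 11*13)) - 1*(-48412) = (1083 + (1*(1 + 143))² - 76*(1 + 143)) + 48412 = (1083 + (1*144)² - 76*144) + 48412 = (1083 + 144² - 76*144) + 48412 = (1083 + 20736 - 10944) + 48412 = 10875 + 48412 = 59287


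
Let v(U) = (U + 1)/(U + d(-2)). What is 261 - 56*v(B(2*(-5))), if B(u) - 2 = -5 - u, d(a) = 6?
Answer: 2945/13 ≈ 226.54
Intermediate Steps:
B(u) = -3 - u (B(u) = 2 + (-5 - u) = -3 - u)
v(U) = (1 + U)/(6 + U) (v(U) = (U + 1)/(U + 6) = (1 + U)/(6 + U))
261 - 56*v(B(2*(-5))) = 261 - 56*(1 + (-3 - 2*(-5)))/(6 + (-3 - 2*(-5))) = 261 - 56*(1 + (-3 - 1*(-10)))/(6 + (-3 - 1*(-10))) = 261 - 56*(1 + (-3 + 10))/(6 + (-3 + 10)) = 261 - 56*(1 + 7)/(6 + 7) = 261 - 56*8/13 = 261 - 1*448/13 = 261 - 448/13 = 2945/13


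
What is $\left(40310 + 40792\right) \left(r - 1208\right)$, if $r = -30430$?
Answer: $-2565905076$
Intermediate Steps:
$\left(40310 + 40792\right) \left(r - 1208\right) = \left(40310 + 40792\right) \left(-30430 - 1208\right) = 81102 \left(-30430 - 1208\right) = 81102 \left(-31638\right) = -2565905076$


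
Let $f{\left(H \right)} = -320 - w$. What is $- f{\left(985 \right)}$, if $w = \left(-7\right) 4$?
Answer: $292$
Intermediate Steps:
$w = -28$
$f{\left(H \right)} = -292$ ($f{\left(H \right)} = -320 - -28 = -320 + 28 = -292$)
$- f{\left(985 \right)} = \left(-1\right) \left(-292\right) = 292$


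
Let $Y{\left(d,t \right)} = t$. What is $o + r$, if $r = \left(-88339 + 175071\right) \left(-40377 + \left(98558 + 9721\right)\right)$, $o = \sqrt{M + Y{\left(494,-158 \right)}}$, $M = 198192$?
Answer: $5889276264 + \sqrt{198034} \approx 5.8893 \cdot 10^{9}$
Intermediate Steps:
$o = \sqrt{198034}$ ($o = \sqrt{198192 - 158} = \sqrt{198034} \approx 445.01$)
$r = 5889276264$ ($r = 86732 \left(-40377 + 108279\right) = 86732 \cdot 67902 = 5889276264$)
$o + r = \sqrt{198034} + 5889276264 = 5889276264 + \sqrt{198034}$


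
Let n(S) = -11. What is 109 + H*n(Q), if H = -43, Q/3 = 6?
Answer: 582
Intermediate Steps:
Q = 18 (Q = 3*6 = 18)
109 + H*n(Q) = 109 - 43*(-11) = 109 + 473 = 582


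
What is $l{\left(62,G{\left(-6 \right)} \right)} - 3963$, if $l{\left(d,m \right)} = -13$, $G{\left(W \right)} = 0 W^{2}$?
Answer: $-3976$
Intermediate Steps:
$G{\left(W \right)} = 0$
$l{\left(62,G{\left(-6 \right)} \right)} - 3963 = -13 - 3963 = -3976$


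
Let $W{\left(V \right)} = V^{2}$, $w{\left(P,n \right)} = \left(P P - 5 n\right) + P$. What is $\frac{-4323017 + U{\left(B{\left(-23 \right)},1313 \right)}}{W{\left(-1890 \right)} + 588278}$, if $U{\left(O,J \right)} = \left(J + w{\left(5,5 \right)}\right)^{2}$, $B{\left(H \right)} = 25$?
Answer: $- \frac{2585893}{4160378} \approx -0.62155$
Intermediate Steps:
$w{\left(P,n \right)} = P + P^{2} - 5 n$ ($w{\left(P,n \right)} = \left(P^{2} - 5 n\right) + P = P + P^{2} - 5 n$)
$U{\left(O,J \right)} = \left(5 + J\right)^{2}$ ($U{\left(O,J \right)} = \left(J + \left(5 + 5^{2} - 25\right)\right)^{2} = \left(J + \left(5 + 25 - 25\right)\right)^{2} = \left(J + 5\right)^{2} = \left(5 + J\right)^{2}$)
$\frac{-4323017 + U{\left(B{\left(-23 \right)},1313 \right)}}{W{\left(-1890 \right)} + 588278} = \frac{-4323017 + \left(5 + 1313\right)^{2}}{\left(-1890\right)^{2} + 588278} = \frac{-4323017 + 1318^{2}}{3572100 + 588278} = \frac{-4323017 + 1737124}{4160378} = \left(-2585893\right) \frac{1}{4160378} = - \frac{2585893}{4160378}$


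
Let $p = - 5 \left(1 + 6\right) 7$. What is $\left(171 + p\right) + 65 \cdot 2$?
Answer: $56$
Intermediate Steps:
$p = -245$ ($p = \left(-5\right) 7 \cdot 7 = \left(-35\right) 7 = -245$)
$\left(171 + p\right) + 65 \cdot 2 = \left(171 - 245\right) + 65 \cdot 2 = -74 + 130 = 56$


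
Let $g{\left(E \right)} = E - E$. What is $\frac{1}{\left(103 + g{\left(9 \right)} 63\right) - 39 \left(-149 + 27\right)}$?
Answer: $\frac{1}{4861} \approx 0.00020572$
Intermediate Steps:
$g{\left(E \right)} = 0$
$\frac{1}{\left(103 + g{\left(9 \right)} 63\right) - 39 \left(-149 + 27\right)} = \frac{1}{\left(103 + 0 \cdot 63\right) - 39 \left(-149 + 27\right)} = \frac{1}{\left(103 + 0\right) - -4758} = \frac{1}{103 + 4758} = \frac{1}{4861}$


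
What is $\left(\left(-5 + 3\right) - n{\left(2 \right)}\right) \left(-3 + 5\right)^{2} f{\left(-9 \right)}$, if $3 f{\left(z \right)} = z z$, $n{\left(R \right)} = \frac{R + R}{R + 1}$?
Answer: $-360$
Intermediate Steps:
$n{\left(R \right)} = \frac{2 R}{1 + R}$
$f{\left(z \right)} = \frac{z^{2}}{3}$ ($f{\left(z \right)} = \frac{z z}{3} = \frac{z^{2}}{3}$)
$\left(\left(-5 + 3\right) - n{\left(2 \right)}\right) \left(-3 + 5\right)^{2} f{\left(-9 \right)} = \left(\left(-5 + 3\right) - 2 \cdot 2 \frac{1}{1 + 2}\right) \left(-3 + 5\right)^{2} \frac{\left(-9\right)^{2}}{3} = \left(-2 - 2 \cdot 2 \cdot \frac{1}{3}\right) 2^{2} \cdot \frac{1}{3} \cdot 81 = \left(-2 - 2 \cdot 2 \cdot \frac{1}{3}\right) 4 \cdot 27 = \left(-2 - \frac{4}{3}\right) 4 \cdot 27 = \left(- \frac{10}{3}\right) 4 \cdot 27 = \left(- \frac{40}{3}\right) 27 = -360$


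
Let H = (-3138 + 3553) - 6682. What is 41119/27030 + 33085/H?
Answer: -70732753/18821890 ≈ -3.7580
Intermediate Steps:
H = -6267 (H = 415 - 6682 = -6267)
41119/27030 + 33085/H = 41119/27030 + 33085/(-6267) = 41119*(1/27030) + 33085*(-1/6267) = 41119/27030 - 33085/6267 = -70732753/18821890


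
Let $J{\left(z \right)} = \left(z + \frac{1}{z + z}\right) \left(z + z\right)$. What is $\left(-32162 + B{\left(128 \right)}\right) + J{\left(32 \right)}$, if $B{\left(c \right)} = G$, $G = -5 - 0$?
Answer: $-30118$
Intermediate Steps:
$G = -5$ ($G = -5 + 0 = -5$)
$B{\left(c \right)} = -5$
$J{\left(z \right)} = 2 z \left(z + \frac{1}{2 z}\right)$ ($J{\left(z \right)} = \left(z + \frac{1}{2 z}\right) 2 z = 2 z \left(z + \frac{1}{2 z}\right)$)
$\left(-32162 + B{\left(128 \right)}\right) + J{\left(32 \right)} = \left(-32162 - 5\right) + \left(1 + 2 \cdot 32^{2}\right) = -32167 + \left(1 + 2 \cdot 1024\right) = -32167 + \left(1 + 2048\right) = -32167 + 2049 = -30118$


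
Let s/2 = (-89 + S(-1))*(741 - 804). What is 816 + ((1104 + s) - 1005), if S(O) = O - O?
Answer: 12129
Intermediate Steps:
S(O) = 0
s = 11214 (s = 2*((-89 + 0)*(741 - 804)) = 2*(-89*(-63)) = 2*5607 = 11214)
816 + ((1104 + s) - 1005) = 816 + ((1104 + 11214) - 1005) = 816 + (12318 - 1005) = 816 + 11313 = 12129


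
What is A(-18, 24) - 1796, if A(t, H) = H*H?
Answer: -1220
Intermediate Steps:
A(t, H) = H²
A(-18, 24) - 1796 = 24² - 1796 = 576 - 1796 = -1220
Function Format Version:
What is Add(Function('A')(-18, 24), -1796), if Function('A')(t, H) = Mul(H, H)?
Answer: -1220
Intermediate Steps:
Function('A')(t, H) = Pow(H, 2)
Add(Function('A')(-18, 24), -1796) = Add(Pow(24, 2), -1796) = Add(576, -1796) = -1220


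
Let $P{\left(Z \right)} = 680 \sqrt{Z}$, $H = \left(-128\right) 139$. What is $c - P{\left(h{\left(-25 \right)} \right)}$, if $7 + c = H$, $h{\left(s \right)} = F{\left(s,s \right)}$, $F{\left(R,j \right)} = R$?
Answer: $-17799 - 3400 i \approx -17799.0 - 3400.0 i$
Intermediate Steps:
$H = -17792$
$h{\left(s \right)} = s$
$c = -17799$ ($c = -7 - 17792 = -17799$)
$c - P{\left(h{\left(-25 \right)} \right)} = -17799 - 680 \sqrt{-25} = -17799 - 680 \cdot 5 i = -17799 - 3400 i$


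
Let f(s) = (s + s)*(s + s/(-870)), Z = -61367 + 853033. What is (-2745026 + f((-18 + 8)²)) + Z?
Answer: -168204320/87 ≈ -1.9334e+6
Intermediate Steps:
Z = 791666
f(s) = 869*s²/435 (f(s) = (2*s)*(s + s*(-1/870)) = (2*s)*(s - s/870) = (2*s)*(869*s/870) = 869*s²/435)
(-2745026 + f((-18 + 8)²)) + Z = (-2745026 + 869*((-18 + 8)²)²/435) + 791666 = (-2745026 + 869*((-10)²)²/435) + 791666 = (-2745026 + (869/435)*100²) + 791666 = (-2745026 + (869/435)*10000) + 791666 = (-2745026 + 1738000/87) + 791666 = -237079262/87 + 791666 = -168204320/87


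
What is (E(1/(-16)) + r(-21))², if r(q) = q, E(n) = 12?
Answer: 81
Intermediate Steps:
(E(1/(-16)) + r(-21))² = (12 - 21)² = (-9)² = 81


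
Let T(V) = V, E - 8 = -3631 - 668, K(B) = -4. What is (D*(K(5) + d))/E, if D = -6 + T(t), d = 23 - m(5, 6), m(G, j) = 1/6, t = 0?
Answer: 113/4291 ≈ 0.026334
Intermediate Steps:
E = -4291 (E = 8 + (-3631 - 668) = 8 - 4299 = -4291)
m(G, j) = ⅙ (m(G, j) = 1*(⅙) = ⅙)
d = 137/6 (d = 23 - 1*⅙ = 23 - ⅙ = 137/6 ≈ 22.833)
D = -6 (D = -6 + 0 = -6)
(D*(K(5) + d))/E = -6*(-4 + 137/6)/(-4291) = -6*113/6*(-1/4291) = -113*(-1/4291) = 113/4291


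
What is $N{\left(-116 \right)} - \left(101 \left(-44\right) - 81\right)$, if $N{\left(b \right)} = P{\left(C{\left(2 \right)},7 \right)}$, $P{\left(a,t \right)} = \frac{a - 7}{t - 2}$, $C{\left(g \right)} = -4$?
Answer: $\frac{22614}{5} \approx 4522.8$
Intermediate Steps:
$P{\left(a,t \right)} = \frac{-7 + a}{-2 + t}$
$N{\left(b \right)} = - \frac{11}{5}$ ($N{\left(b \right)} = \frac{-7 - 4}{-2 + 7} = \frac{1}{5} \left(-11\right) = - \frac{11}{5}$)
$N{\left(-116 \right)} - \left(101 \left(-44\right) - 81\right) = - \frac{11}{5} - \left(101 \left(-44\right) - 81\right) = - \frac{11}{5} - \left(-4444 - 81\right) = - \frac{11}{5} - -4525 = - \frac{11}{5} + 4525 = \frac{22614}{5}$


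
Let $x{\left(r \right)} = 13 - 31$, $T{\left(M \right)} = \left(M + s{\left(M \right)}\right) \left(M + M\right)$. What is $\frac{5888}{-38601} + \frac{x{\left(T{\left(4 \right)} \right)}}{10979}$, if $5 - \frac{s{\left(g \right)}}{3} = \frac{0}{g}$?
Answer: $- \frac{65339170}{423800379} \approx -0.15417$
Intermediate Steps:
$s{\left(g \right)} = 15$ ($s{\left(g \right)} = 15 - 3 \frac{0}{g} = 15 - 0 = 15 + 0 = 15$)
$T{\left(M \right)} = 2 M \left(15 + M\right)$ ($T{\left(M \right)} = \left(M + 15\right) \left(M + M\right) = \left(15 + M\right) 2 M = 2 M \left(15 + M\right)$)
$x{\left(r \right)} = -18$
$\frac{5888}{-38601} + \frac{x{\left(T{\left(4 \right)} \right)}}{10979} = \frac{5888}{-38601} - \frac{18}{10979} = 5888 \left(- \frac{1}{38601}\right) - \frac{18}{10979} = - \frac{5888}{38601} - \frac{18}{10979} = - \frac{65339170}{423800379}$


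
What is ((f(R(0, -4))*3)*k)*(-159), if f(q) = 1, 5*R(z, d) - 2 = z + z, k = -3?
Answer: 1431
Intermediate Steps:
R(z, d) = 2/5 + 2*z/5 (R(z, d) = 2/5 + (z + z)/5 = 2/5 + (2*z)/5 = 2/5 + 2*z/5)
((f(R(0, -4))*3)*k)*(-159) = ((1*3)*(-3))*(-159) = (3*(-3))*(-159) = -9*(-159) = 1431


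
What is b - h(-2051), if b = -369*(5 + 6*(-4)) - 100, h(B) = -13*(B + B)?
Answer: -46415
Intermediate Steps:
h(B) = -26*B
b = 6911 (b = -369*(5 - 24) - 100 = -369*(-19) - 100 = 7011 - 100 = 6911)
b - h(-2051) = 6911 - (-26)*(-2051) = 6911 - 1*53326 = 6911 - 53326 = -46415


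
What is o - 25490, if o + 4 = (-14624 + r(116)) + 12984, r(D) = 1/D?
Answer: -3147543/116 ≈ -27134.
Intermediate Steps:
r(D) = 1/D
o = -190703/116 (o = -4 + ((-14624 + 1/116) + 12984) = -4 + (-1696383/116 + 12984) = -4 - 190239/116 = -190703/116 ≈ -1644.0)
o - 25490 = -190703/116 - 25490 = -3147543/116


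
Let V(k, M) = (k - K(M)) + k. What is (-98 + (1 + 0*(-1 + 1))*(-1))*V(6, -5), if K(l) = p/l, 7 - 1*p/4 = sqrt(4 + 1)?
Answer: -8712/5 + 396*sqrt(5)/5 ≈ -1565.3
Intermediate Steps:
p = 28 - 4*sqrt(5) (p = 28 - 4*sqrt(4 + 1) = 28 - 4*sqrt(5) ≈ 19.056)
K(l) = (28 - 4*sqrt(5))/l
V(k, M) = 2*k - 4*(7 - sqrt(5))/M (V(k, M) = (k - 4*(7 - sqrt(5))/M) + k = 2*k - 4*(7 - sqrt(5))/M)
(-98 + (1 + 0*(-1 + 1))*(-1))*V(6, -5) = (-98 + (1 + 0*(-1 + 1))*(-1))*(2*(-14 + 2*sqrt(5) - 5*6)/(-5)) = (-98 + (1 + 0*0)*(-1))*(2*(-1/5)*(-14 + 2*sqrt(5) - 30)) = (-98 + (1 + 0)*(-1))*(2*(-1/5)*(-44 + 2*sqrt(5))) = (-98 + 1*(-1))*(88/5 - 4*sqrt(5)/5) = (-98 - 1)*(88/5 - 4*sqrt(5)/5) = -99*(88/5 - 4*sqrt(5)/5) = -8712/5 + 396*sqrt(5)/5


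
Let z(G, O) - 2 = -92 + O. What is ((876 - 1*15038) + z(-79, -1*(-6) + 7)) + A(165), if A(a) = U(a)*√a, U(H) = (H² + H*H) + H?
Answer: -14239 + 54615*√165 ≈ 6.8730e+5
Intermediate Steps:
U(H) = H + 2*H² (U(H) = (H² + H²) + H = 2*H² + H = H + 2*H²)
A(a) = a^(3/2)*(1 + 2*a) (A(a) = (a*(1 + 2*a))*√a = a^(3/2)*(1 + 2*a))
z(G, O) = -90 + O (z(G, O) = 2 + (-92 + O) = -90 + O)
((876 - 1*15038) + z(-79, -1*(-6) + 7)) + A(165) = ((876 - 1*15038) + (-90 + (-1*(-6) + 7))) + 165^(3/2)*(1 + 2*165) = ((876 - 15038) + (-90 + (6 + 7))) + (165*√165)*(1 + 330) = (-14162 + (-90 + 13)) + (165*√165)*331 = (-14162 - 77) + 54615*√165 = -14239 + 54615*√165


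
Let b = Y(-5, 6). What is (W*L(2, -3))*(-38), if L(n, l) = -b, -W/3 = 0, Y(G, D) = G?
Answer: 0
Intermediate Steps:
b = -5
W = 0 (W = -3*0 = 0)
L(n, l) = 5 (L(n, l) = -1*(-5) = 5)
(W*L(2, -3))*(-38) = (0*5)*(-38) = 0*(-38) = 0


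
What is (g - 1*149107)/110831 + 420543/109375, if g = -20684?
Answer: 4005472944/1731734375 ≈ 2.3130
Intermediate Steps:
(g - 1*149107)/110831 + 420543/109375 = (-20684 - 1*149107)/110831 + 420543/109375 = (-20684 - 149107)*(1/110831) + 420543*(1/109375) = -169791*1/110831 + 420543/109375 = -169791/110831 + 420543/109375 = 4005472944/1731734375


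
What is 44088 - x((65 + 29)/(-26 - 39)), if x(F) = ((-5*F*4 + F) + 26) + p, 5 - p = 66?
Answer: 2866209/65 ≈ 44096.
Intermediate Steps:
p = -61 (p = 5 - 1*66 = 5 - 66 = -61)
x(F) = -35 - 19*F (x(F) = ((-5*F*4 + F) + 26) - 61 = ((-20*F + F) + 26) - 61 = (-19*F + 26) - 61 = (26 - 19*F) - 61 = -35 - 19*F)
44088 - x((65 + 29)/(-26 - 39)) = 44088 - (-35 - 19*(65 + 29)/(-26 - 39)) = 44088 - (-35 - 1786/(-65)) = 44088 - (-35 - 1786*(-1)/65) = 44088 - (-35 - 19*(-94/65)) = 44088 - (-35 + 1786/65) = 44088 - 1*(-489/65) = 44088 + 489/65 = 2866209/65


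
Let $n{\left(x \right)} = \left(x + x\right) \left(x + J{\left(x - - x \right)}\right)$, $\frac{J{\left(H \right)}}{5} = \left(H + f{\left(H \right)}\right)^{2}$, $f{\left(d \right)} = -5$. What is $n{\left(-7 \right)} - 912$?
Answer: $-26084$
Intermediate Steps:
$J{\left(H \right)} = 5 \left(-5 + H\right)^{2}$ ($J{\left(H \right)} = 5 \left(H - 5\right)^{2} = 5 \left(-5 + H\right)^{2}$)
$n{\left(x \right)} = 2 x \left(x + 5 \left(-5 + 2 x\right)^{2}\right)$ ($n{\left(x \right)} = \left(x + x\right) \left(x + 5 \left(-5 + \left(x - - x\right)\right)^{2}\right) = 2 x \left(x + 5 \left(-5 + \left(x + x\right)\right)^{2}\right) = 2 x \left(x + 5 \left(-5 + 2 x\right)^{2}\right)$)
$n{\left(-7 \right)} - 912 = 2 \left(-7\right) \left(-7 + 5 \left(-5 + 2 \left(-7\right)\right)^{2}\right) - 912 = 2 \left(-7\right) \left(-7 + 5 \left(-5 - 14\right)^{2}\right) - 912 = 2 \left(-7\right) \left(-7 + 5 \left(-19\right)^{2}\right) - 912 = 2 \left(-7\right) \left(-7 + 5 \cdot 361\right) - 912 = 2 \left(-7\right) \left(-7 + 1805\right) - 912 = 2 \left(-7\right) 1798 - 912 = -25172 - 912 = -26084$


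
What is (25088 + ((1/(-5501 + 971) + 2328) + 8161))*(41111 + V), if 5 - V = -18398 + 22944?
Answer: 196458683171/151 ≈ 1.3011e+9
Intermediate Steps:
V = -4541 (V = 5 - (-18398 + 22944) = 5 - 1*4546 = 5 - 4546 = -4541)
(25088 + ((1/(-5501 + 971) + 2328) + 8161))*(41111 + V) = (25088 + ((1/(-5501 + 971) + 2328) + 8161))*(41111 - 4541) = (25088 + ((1/(-4530) + 2328) + 8161))*36570 = (25088 + ((-1/4530 + 2328) + 8161))*36570 = (25088 + (10545839/4530 + 8161))*36570 = (25088 + 47515169/4530)*36570 = (161163809/4530)*36570 = 196458683171/151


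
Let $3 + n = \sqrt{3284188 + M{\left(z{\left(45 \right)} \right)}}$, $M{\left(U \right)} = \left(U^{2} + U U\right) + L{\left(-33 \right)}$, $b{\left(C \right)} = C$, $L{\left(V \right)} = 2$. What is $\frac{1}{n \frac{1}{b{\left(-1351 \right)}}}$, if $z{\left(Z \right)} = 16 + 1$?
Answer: $- \frac{4053}{3284759} - \frac{5404 \sqrt{205298}}{3284759} \approx -0.74666$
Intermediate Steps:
$z{\left(Z \right)} = 17$
$M{\left(U \right)} = 2 + 2 U^{2}$ ($M{\left(U \right)} = \left(U^{2} + U U\right) + 2 = \left(U^{2} + U^{2}\right) + 2 = 2 U^{2} + 2 = 2 + 2 U^{2}$)
$n = -3 + 4 \sqrt{205298}$ ($n = -3 + \sqrt{3284188 + \left(2 + 2 \cdot 17^{2}\right)} = -3 + \sqrt{3284188 + \left(2 + 2 \cdot 289\right)} = -3 + \sqrt{3284188 + \left(2 + 578\right)} = -3 + \sqrt{3284188 + 580} = -3 + \sqrt{3284768} = -3 + 4 \sqrt{205298} \approx 1809.4$)
$\frac{1}{n \frac{1}{b{\left(-1351 \right)}}} = \frac{1}{\left(-3 + 4 \sqrt{205298}\right) \frac{1}{-1351}} = \frac{1}{\left(-3 + 4 \sqrt{205298}\right) \left(- \frac{1}{1351}\right)} = \frac{1}{\frac{3}{1351} - \frac{4 \sqrt{205298}}{1351}}$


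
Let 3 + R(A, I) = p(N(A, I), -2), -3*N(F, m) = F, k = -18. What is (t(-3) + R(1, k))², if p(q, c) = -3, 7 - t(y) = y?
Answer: 16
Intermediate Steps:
N(F, m) = -F/3
t(y) = 7 - y
R(A, I) = -6 (R(A, I) = -3 - 3 = -6)
(t(-3) + R(1, k))² = ((7 - 1*(-3)) - 6)² = ((7 + 3) - 6)² = (10 - 6)² = 4² = 16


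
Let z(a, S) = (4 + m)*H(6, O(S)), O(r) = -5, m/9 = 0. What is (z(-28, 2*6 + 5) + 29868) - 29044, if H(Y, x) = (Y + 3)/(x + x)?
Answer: 4102/5 ≈ 820.40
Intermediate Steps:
m = 0 (m = 9*0 = 0)
H(Y, x) = (3 + Y)/(2*x) (H(Y, x) = (3 + Y)/((2*x)) = (3 + Y)*(1/(2*x)) = (3 + Y)/(2*x))
z(a, S) = -18/5 (z(a, S) = (4 + 0)*((½)*(3 + 6)/(-5)) = 4*((½)*(-⅕)*9) = 4*(-9/10) = -18/5)
(z(-28, 2*6 + 5) + 29868) - 29044 = (-18/5 + 29868) - 29044 = 149322/5 - 29044 = 4102/5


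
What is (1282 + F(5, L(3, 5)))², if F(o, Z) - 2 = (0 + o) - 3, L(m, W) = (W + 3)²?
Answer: 1653796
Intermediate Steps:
L(m, W) = (3 + W)²
F(o, Z) = -1 + o (F(o, Z) = 2 + ((0 + o) - 3) = 2 + (o - 3) = 2 + (-3 + o) = -1 + o)
(1282 + F(5, L(3, 5)))² = (1282 + (-1 + 5))² = (1282 + 4)² = 1286² = 1653796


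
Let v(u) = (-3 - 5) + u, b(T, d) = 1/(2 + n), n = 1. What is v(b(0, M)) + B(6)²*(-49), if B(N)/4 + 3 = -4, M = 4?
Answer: -115271/3 ≈ -38424.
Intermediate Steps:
B(N) = -28 (B(N) = -12 + 4*(-4) = -12 - 16 = -28)
b(T, d) = ⅓ (b(T, d) = 1/(2 + 1) = 1/3 = ⅓)
v(u) = -8 + u
v(b(0, M)) + B(6)²*(-49) = (-8 + ⅓) + (-28)²*(-49) = -23/3 + 784*(-49) = -23/3 - 38416 = -115271/3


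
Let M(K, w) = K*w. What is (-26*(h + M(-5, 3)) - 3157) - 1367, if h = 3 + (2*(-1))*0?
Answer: -4212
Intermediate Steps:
h = 3 (h = 3 - 2*0 = 3 + 0 = 3)
(-26*(h + M(-5, 3)) - 3157) - 1367 = (-26*(3 - 5*3) - 3157) - 1367 = (-26*(3 - 15) - 3157) - 1367 = (-26*(-12) - 3157) - 1367 = (312 - 3157) - 1367 = -2845 - 1367 = -4212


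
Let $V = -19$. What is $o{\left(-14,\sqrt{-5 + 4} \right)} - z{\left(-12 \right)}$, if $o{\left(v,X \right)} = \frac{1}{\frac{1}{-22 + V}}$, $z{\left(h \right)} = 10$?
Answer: $-51$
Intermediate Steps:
$o{\left(v,X \right)} = -41$ ($o{\left(v,X \right)} = \frac{1}{\frac{1}{-22 - 19}} = \frac{1}{\frac{1}{-41}} = \frac{1}{- \frac{1}{41}} = -41$)
$o{\left(-14,\sqrt{-5 + 4} \right)} - z{\left(-12 \right)} = -41 - 10 = -51$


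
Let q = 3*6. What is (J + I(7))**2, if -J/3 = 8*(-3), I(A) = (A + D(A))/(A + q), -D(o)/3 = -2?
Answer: 3286969/625 ≈ 5259.1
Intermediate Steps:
D(o) = 6 (D(o) = -3*(-2) = 6)
q = 18
I(A) = (6 + A)/(18 + A) (I(A) = (A + 6)/(A + 18) = (6 + A)/(18 + A))
J = 72 (J = -24*(-3) = -3*(-24) = 72)
(J + I(7))**2 = (72 + (6 + 7)/(18 + 7))**2 = (72 + 13/25)**2 = (1813/25)**2 = 3286969/625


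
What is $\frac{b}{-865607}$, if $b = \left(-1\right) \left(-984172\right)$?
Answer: $- \frac{984172}{865607} \approx -1.137$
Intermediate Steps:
$b = 984172$
$\frac{b}{-865607} = \frac{984172}{-865607} = 984172 \left(- \frac{1}{865607}\right) = - \frac{984172}{865607}$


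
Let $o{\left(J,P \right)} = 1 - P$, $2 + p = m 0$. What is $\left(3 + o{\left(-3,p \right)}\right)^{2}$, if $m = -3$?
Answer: $36$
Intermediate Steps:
$p = -2$ ($p = -2 - 0 = -2 + 0 = -2$)
$\left(3 + o{\left(-3,p \right)}\right)^{2} = \left(3 + \left(1 - -2\right)\right)^{2} = \left(3 + \left(1 + 2\right)\right)^{2} = \left(3 + 3\right)^{2} = 6^{2} = 36$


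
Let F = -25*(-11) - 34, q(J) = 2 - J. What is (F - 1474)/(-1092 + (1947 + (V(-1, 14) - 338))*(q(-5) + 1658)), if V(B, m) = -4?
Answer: -411/890411 ≈ -0.00046158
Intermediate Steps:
F = 241 (F = 275 - 34 = 241)
(F - 1474)/(-1092 + (1947 + (V(-1, 14) - 338))*(q(-5) + 1658)) = (241 - 1474)/(-1092 + (1947 + (-4 - 338))*((2 - 1*(-5)) + 1658)) = -1233/(-1092 + (1947 - 342)*((2 + 5) + 1658)) = -1233/(-1092 + 1605*(7 + 1658)) = -1233/(-1092 + 1605*1665) = -1233/(-1092 + 2672325) = -1233/2671233 = -1233*1/2671233 = -411/890411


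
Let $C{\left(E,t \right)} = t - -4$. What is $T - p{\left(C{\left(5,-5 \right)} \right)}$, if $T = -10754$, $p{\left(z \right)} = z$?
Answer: $-10753$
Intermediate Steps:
$C{\left(E,t \right)} = 4 + t$ ($C{\left(E,t \right)} = t + 4 = 4 + t$)
$T - p{\left(C{\left(5,-5 \right)} \right)} = -10754 - \left(4 - 5\right) = -10754 - -1 = -10754 + 1 = -10753$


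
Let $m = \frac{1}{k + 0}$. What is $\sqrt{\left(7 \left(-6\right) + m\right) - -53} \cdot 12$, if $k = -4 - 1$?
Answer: $\frac{36 \sqrt{30}}{5} \approx 39.436$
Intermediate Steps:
$k = -5$
$m = - \frac{1}{5}$ ($m = \frac{1}{-5 + 0} = \frac{1}{-5} = - \frac{1}{5} \approx -0.2$)
$\sqrt{\left(7 \left(-6\right) + m\right) - -53} \cdot 12 = \sqrt{\left(7 \left(-6\right) - \frac{1}{5}\right) - -53} \cdot 12 = \sqrt{\left(-42 - \frac{1}{5}\right) + 53} \cdot 12 = \sqrt{- \frac{211}{5} + 53} \cdot 12 = \sqrt{\frac{54}{5}} \cdot 12 = \frac{3 \sqrt{30}}{5} \cdot 12 = \frac{36 \sqrt{30}}{5}$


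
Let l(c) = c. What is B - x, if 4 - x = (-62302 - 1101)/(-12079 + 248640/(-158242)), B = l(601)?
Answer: 82235022218/136546697 ≈ 602.25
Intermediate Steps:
B = 601
x = -170457321/136546697 (x = 4 - (-62302 - 1101)/(-12079 + 248640/(-158242)) = 4 - (-63403)/(-12079 + 248640*(-1/158242)) = 4 - (-63403)/(-12079 - 17760/11303) = 4 - (-63403)/(-136546697/11303) = 4 - (-63403)*(-11303)/136546697 = 4 - 1*716644109/136546697 = 4 - 716644109/136546697 = -170457321/136546697 ≈ -1.2483)
B - x = 601 - 1*(-170457321/136546697) = 601 + 170457321/136546697 = 82235022218/136546697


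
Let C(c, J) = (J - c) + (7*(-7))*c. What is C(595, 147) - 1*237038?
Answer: -266641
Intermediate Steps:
C(c, J) = J - 50*c (C(c, J) = (J - c) - 49*c = J - 50*c)
C(595, 147) - 1*237038 = (147 - 50*595) - 1*237038 = (147 - 29750) - 237038 = -29603 - 237038 = -266641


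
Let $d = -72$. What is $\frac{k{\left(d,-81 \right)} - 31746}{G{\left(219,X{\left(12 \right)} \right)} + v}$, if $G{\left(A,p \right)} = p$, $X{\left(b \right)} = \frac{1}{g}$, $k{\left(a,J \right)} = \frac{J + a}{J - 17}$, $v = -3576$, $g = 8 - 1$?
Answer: $\frac{3110955}{350434} \approx 8.8774$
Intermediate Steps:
$g = 7$
$k{\left(a,J \right)} = \frac{J + a}{-17 + J}$
$X{\left(b \right)} = \frac{1}{7}$
$\frac{k{\left(d,-81 \right)} - 31746}{G{\left(219,X{\left(12 \right)} \right)} + v} = \frac{\frac{-81 - 72}{-17 - 81} - 31746}{\frac{1}{7} - 3576} = \frac{\frac{1}{-98} \left(-153\right) - 31746}{- \frac{25031}{7}} = \left(\left(- \frac{1}{98}\right) \left(-153\right) - 31746\right) \left(- \frac{7}{25031}\right) = \left(\frac{153}{98} - 31746\right) \left(- \frac{7}{25031}\right) = \left(- \frac{3110955}{98}\right) \left(- \frac{7}{25031}\right) = \frac{3110955}{350434}$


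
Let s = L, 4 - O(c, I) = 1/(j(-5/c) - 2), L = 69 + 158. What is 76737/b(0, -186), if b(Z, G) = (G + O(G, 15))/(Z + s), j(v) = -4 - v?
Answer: -19527034179/203836 ≈ -95798.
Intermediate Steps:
L = 227
O(c, I) = 4 - 1/(-6 + 5/c) (O(c, I) = 4 - 1/((-4 - (-5)/c) - 2) = 4 - 1/((-4 + 5/c) - 2) = 4 - 1/(-6 + 5/c))
s = 227
b(Z, G) = (G + 5*(-4 + 5*G)/(-5 + 6*G))/(227 + Z) (b(Z, G) = (G + 5*(-4 + 5*G)/(-5 + 6*G))/(Z + 227) = (G + 5*(-4 + 5*G)/(-5 + 6*G))/(227 + Z))
76737/b(0, -186) = 76737/(((-20 + 25*(-186) - 186*(-5 + 6*(-186)))/((-5 + 6*(-186))*(227 + 0)))) = 76737/(((-20 - 4650 - 186*(-5 - 1116))/(-5 - 1116*227))) = 76737/(((1/227)*(-20 - 4650 - 186*(-1121))/(-1121))) = 76737/((-1/1121*1/227*(-20 - 4650 + 208506))) = 76737/((-1/1121*1/227*203836)) = 76737/(-203836/254467) = 76737*(-254467/203836) = -19527034179/203836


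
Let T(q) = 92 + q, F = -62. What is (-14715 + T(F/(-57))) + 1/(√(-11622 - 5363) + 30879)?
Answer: (-833449*√16985 + 25736071614*I)/(57*(√16985 - 30879*I)) ≈ -14622.0 - 1.4901e-7*I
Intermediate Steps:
(-14715 + T(F/(-57))) + 1/(√(-11622 - 5363) + 30879) = (-14715 + (92 - 62/(-57))) + 1/(√(-11622 - 5363) + 30879) = (-14715 + (92 - 62*(-1/57))) + 1/(√(-16985) + 30879) = (-14715 + (92 + 62/57)) + 1/(I*√16985 + 30879) = (-14715 + 5306/57) + 1/(30879 + I*√16985) = -833449/57 + 1/(30879 + I*√16985)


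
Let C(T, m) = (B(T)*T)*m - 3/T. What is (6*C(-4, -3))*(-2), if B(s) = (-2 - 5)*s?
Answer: -4041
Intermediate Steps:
B(s) = -7*s
C(T, m) = -3/T - 7*m*T² (C(T, m) = ((-7*T)*T)*m - 3/T = (-7*T²)*m - 3/T = -7*m*T² - 3/T = -3/T - 7*m*T²)
(6*C(-4, -3))*(-2) = (6*((-3 - 7*(-3)*(-4)³)/(-4)))*(-2) = (6*(-(-3 - 7*(-3)*(-64))/4))*(-2) = (6*(-(-3 - 1344)/4))*(-2) = (6*(-¼*(-1347)))*(-2) = (6*(1347/4))*(-2) = (4041/2)*(-2) = -4041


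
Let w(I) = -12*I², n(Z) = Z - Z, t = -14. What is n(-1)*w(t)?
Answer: 0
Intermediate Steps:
n(Z) = 0
n(-1)*w(t) = 0*(-12*(-14)²) = 0*(-12*196) = 0*(-2352) = 0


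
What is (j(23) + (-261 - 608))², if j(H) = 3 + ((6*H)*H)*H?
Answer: 5203602496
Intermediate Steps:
j(H) = 3 + 6*H³ (j(H) = 3 + (6*H²)*H = 3 + 6*H³)
(j(23) + (-261 - 608))² = ((3 + 6*23³) + (-261 - 608))² = ((3 + 6*12167) - 869)² = ((3 + 73002) - 869)² = (73005 - 869)² = 72136² = 5203602496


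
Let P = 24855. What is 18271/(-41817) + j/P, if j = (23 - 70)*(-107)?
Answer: -81276004/346453845 ≈ -0.23459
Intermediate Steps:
j = 5029 (j = -47*(-107) = 5029)
18271/(-41817) + j/P = 18271/(-41817) + 5029/24855 = 18271*(-1/41817) + 5029*(1/24855) = -18271/41817 + 5029/24855 = -81276004/346453845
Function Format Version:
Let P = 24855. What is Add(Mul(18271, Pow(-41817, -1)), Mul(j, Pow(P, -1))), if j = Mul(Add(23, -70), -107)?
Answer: Rational(-81276004, 346453845) ≈ -0.23459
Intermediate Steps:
j = 5029 (j = Mul(-47, -107) = 5029)
Add(Mul(18271, Pow(-41817, -1)), Mul(j, Pow(P, -1))) = Add(Mul(18271, Pow(-41817, -1)), Mul(5029, Pow(24855, -1))) = Add(Mul(18271, Rational(-1, 41817)), Mul(5029, Rational(1, 24855))) = Add(Rational(-18271, 41817), Rational(5029, 24855)) = Rational(-81276004, 346453845)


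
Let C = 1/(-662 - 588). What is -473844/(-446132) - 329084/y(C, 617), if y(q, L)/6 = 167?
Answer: -18292513925/55878033 ≈ -327.37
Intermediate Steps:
C = -1/1250 (C = 1/(-1250) = -1/1250 ≈ -0.00080000)
y(q, L) = 1002 (y(q, L) = 6*167 = 1002)
-473844/(-446132) - 329084/y(C, 617) = -473844/(-446132) - 329084/1002 = -473844*(-1/446132) - 329084*1/1002 = 118461/111533 - 164542/501 = -18292513925/55878033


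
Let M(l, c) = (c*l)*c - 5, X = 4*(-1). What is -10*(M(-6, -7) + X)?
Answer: 3030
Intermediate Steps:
X = -4
M(l, c) = -5 + l*c**2 (M(l, c) = l*c**2 - 5 = -5 + l*c**2)
-10*(M(-6, -7) + X) = -10*((-5 - 6*(-7)**2) - 4) = -10*((-5 - 6*49) - 4) = -10*((-5 - 294) - 4) = -10*(-299 - 4) = -10*(-303) = 3030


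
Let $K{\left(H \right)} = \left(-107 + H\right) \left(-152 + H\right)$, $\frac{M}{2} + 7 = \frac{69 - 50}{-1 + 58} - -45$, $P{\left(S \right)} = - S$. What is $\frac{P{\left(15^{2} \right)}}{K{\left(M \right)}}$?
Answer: $- \frac{2025}{20566} \approx -0.098464$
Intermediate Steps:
$M = \frac{230}{3}$ ($M = -14 + 2 \left(\frac{69 - 50}{-1 + 58} - -45\right) = -14 + 2 \left(\frac{19}{57} + 45\right) = -14 + 2 \left(19 \cdot \frac{1}{57} + 45\right) = -14 + 2 \left(\frac{1}{3} + 45\right) = -14 + 2 \cdot \frac{136}{3} = -14 + \frac{272}{3} = \frac{230}{3} \approx 76.667$)
$K{\left(H \right)} = \left(-152 + H\right) \left(-107 + H\right)$
$\frac{P{\left(15^{2} \right)}}{K{\left(M \right)}} = \frac{\left(-1\right) 15^{2}}{16264 + \left(\frac{230}{3}\right)^{2} - \frac{59570}{3}} = \frac{\left(-1\right) 225}{16264 + \frac{52900}{9} - \frac{59570}{3}} = - \frac{225}{\frac{20566}{9}} = \left(-225\right) \frac{9}{20566} = - \frac{2025}{20566}$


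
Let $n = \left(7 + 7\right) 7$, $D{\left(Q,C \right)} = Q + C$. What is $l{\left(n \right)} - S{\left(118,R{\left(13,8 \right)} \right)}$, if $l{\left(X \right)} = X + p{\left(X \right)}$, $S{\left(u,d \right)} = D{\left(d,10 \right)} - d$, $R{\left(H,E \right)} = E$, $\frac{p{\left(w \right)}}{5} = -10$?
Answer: $38$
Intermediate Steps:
$D{\left(Q,C \right)} = C + Q$
$p{\left(w \right)} = -50$ ($p{\left(w \right)} = 5 \left(-10\right) = -50$)
$n = 98$ ($n = 14 \cdot 7 = 98$)
$S{\left(u,d \right)} = 10$ ($S{\left(u,d \right)} = \left(10 + d\right) - d = 10$)
$l{\left(X \right)} = -50 + X$ ($l{\left(X \right)} = X - 50 = -50 + X$)
$l{\left(n \right)} - S{\left(118,R{\left(13,8 \right)} \right)} = \left(-50 + 98\right) - 10 = 48 - 10 = 38$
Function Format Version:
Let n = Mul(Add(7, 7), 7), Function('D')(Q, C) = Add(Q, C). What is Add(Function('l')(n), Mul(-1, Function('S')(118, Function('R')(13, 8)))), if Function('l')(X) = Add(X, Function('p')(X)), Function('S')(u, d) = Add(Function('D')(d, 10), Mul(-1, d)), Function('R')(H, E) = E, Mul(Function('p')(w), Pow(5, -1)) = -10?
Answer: 38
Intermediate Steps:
Function('D')(Q, C) = Add(C, Q)
Function('p')(w) = -50 (Function('p')(w) = Mul(5, -10) = -50)
n = 98 (n = Mul(14, 7) = 98)
Function('S')(u, d) = 10 (Function('S')(u, d) = Add(Add(10, d), Mul(-1, d)) = 10)
Function('l')(X) = Add(-50, X) (Function('l')(X) = Add(X, -50) = Add(-50, X))
Add(Function('l')(n), Mul(-1, Function('S')(118, Function('R')(13, 8)))) = Add(Add(-50, 98), Mul(-1, 10)) = Add(48, -10) = 38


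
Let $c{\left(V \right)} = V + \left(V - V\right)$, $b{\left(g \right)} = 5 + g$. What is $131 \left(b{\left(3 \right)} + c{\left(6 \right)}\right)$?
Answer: $1834$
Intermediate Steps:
$c{\left(V \right)} = V$ ($c{\left(V \right)} = V + 0 = V$)
$131 \left(b{\left(3 \right)} + c{\left(6 \right)}\right) = 131 \left(\left(5 + 3\right) + 6\right) = 131 \left(8 + 6\right) = 131 \cdot 14 = 1834$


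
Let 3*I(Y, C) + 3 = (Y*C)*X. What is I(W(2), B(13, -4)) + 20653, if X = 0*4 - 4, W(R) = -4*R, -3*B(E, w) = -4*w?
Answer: 185356/9 ≈ 20595.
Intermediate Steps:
B(E, w) = 4*w/3 (B(E, w) = -(-4)*w/3 = 4*w/3)
X = -4 (X = 0 - 4 = -4)
I(Y, C) = -1 - 4*C*Y/3 (I(Y, C) = -1 + ((Y*C)*(-4))/3 = -1 + ((C*Y)*(-4))/3 = -1 + (-4*C*Y)/3 = -1 - 4*C*Y/3)
I(W(2), B(13, -4)) + 20653 = (-1 - 4*(4/3)*(-4)*(-4*2)/3) + 20653 = (-1 - 4/3*(-16/3)*(-8)) + 20653 = (-1 - 512/9) + 20653 = -521/9 + 20653 = 185356/9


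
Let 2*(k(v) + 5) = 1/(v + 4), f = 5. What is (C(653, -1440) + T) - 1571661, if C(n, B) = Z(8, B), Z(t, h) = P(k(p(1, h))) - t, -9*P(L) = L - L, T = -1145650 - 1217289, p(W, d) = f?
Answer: -3934608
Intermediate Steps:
p(W, d) = 5
k(v) = -5 + 1/(2*(4 + v)) (k(v) = -5 + 1/(2*(v + 4)) = -5 + 1/(2*(4 + v)))
T = -2362939
P(L) = 0 (P(L) = -(L - L)/9 = -⅑*0 = 0)
Z(t, h) = -t (Z(t, h) = 0 - t = -t)
C(n, B) = -8 (C(n, B) = -1*8 = -8)
(C(653, -1440) + T) - 1571661 = (-8 - 2362939) - 1571661 = -2362947 - 1571661 = -3934608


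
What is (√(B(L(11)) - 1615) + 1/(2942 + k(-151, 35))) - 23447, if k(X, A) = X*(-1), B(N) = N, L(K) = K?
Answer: -72521570/3093 + 2*I*√401 ≈ -23447.0 + 40.05*I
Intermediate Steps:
k(X, A) = -X
(√(B(L(11)) - 1615) + 1/(2942 + k(-151, 35))) - 23447 = (√(11 - 1615) + 1/(2942 - 1*(-151))) - 23447 = (√(-1604) + 1/(2942 + 151)) - 23447 = (2*I*√401 + 1/3093) - 23447 = (1/3093 + 2*I*√401) - 23447 = -72521570/3093 + 2*I*√401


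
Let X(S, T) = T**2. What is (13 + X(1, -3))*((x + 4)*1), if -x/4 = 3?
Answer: -176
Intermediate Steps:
x = -12 (x = -4*3 = -12)
(13 + X(1, -3))*((x + 4)*1) = (13 + (-3)**2)*((-12 + 4)*1) = (13 + 9)*(-8*1) = 22*(-8) = -176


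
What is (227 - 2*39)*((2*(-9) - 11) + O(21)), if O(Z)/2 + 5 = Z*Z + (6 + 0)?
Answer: 127395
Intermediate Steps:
O(Z) = 2 + 2*Z² (O(Z) = -10 + 2*(Z*Z + (6 + 0)) = -10 + 2*(Z² + 6) = -10 + 2*(6 + Z²) = -10 + (12 + 2*Z²) = 2 + 2*Z²)
(227 - 2*39)*((2*(-9) - 11) + O(21)) = (227 - 2*39)*((2*(-9) - 11) + (2 + 2*21²)) = (227 - 78)*((-18 - 11) + (2 + 2*441)) = 149*(-29 + (2 + 882)) = 149*(-29 + 884) = 149*855 = 127395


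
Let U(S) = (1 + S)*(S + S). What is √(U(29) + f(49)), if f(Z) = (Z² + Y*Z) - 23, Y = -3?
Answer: 19*√11 ≈ 63.016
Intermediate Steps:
f(Z) = -23 + Z² - 3*Z (f(Z) = (Z² - 3*Z) - 23 = -23 + Z² - 3*Z)
U(S) = 2*S*(1 + S) (U(S) = (1 + S)*(2*S) = 2*S*(1 + S))
√(U(29) + f(49)) = √(2*29*(1 + 29) + (-23 + 49² - 3*49)) = √(2*29*30 + (-23 + 2401 - 147)) = √(1740 + 2231) = √3971 = 19*√11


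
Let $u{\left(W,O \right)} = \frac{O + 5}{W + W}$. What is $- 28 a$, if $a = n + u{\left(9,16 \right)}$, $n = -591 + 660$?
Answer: $- \frac{5894}{3} \approx -1964.7$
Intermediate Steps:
$u{\left(W,O \right)} = \frac{5 + O}{2 W}$
$n = 69$
$a = \frac{421}{6}$ ($a = 69 + \frac{5 + 16}{2 \cdot 9} = 69 + \frac{1}{2} \cdot \frac{1}{9} \cdot 21 = 69 + \frac{7}{6} = \frac{421}{6} \approx 70.167$)
$- 28 a = \left(-28\right) \frac{421}{6} = - \frac{5894}{3}$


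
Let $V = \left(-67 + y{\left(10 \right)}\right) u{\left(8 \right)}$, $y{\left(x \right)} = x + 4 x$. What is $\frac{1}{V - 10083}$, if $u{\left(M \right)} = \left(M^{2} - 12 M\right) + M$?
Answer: $- \frac{1}{9675} \approx -0.00010336$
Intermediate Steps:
$u{\left(M \right)} = M^{2} - 11 M$
$y{\left(x \right)} = 5 x$
$V = 408$ ($V = \left(-67 + 5 \cdot 10\right) 8 \left(-11 + 8\right) = \left(-67 + 50\right) 8 \left(-3\right) = \left(-17\right) \left(-24\right) = 408$)
$\frac{1}{V - 10083} = \frac{1}{408 - 10083} = \frac{1}{-9675} = - \frac{1}{9675}$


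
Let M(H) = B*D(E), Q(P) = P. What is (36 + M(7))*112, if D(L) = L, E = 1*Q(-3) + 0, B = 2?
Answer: 3360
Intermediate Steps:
E = -3 (E = 1*(-3) + 0 = -3 + 0 = -3)
M(H) = -6 (M(H) = 2*(-3) = -6)
(36 + M(7))*112 = (36 - 6)*112 = 30*112 = 3360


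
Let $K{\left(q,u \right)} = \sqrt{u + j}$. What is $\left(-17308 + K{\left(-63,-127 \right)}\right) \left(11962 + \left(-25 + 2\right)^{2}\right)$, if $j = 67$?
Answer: $-216194228 + 24982 i \sqrt{15} \approx -2.1619 \cdot 10^{8} + 96755.0 i$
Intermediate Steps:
$K{\left(q,u \right)} = \sqrt{67 + u}$ ($K{\left(q,u \right)} = \sqrt{u + 67} = \sqrt{67 + u}$)
$\left(-17308 + K{\left(-63,-127 \right)}\right) \left(11962 + \left(-25 + 2\right)^{2}\right) = \left(-17308 + \sqrt{67 - 127}\right) \left(11962 + \left(-25 + 2\right)^{2}\right) = \left(-17308 + \sqrt{-60}\right) \left(11962 + \left(-23\right)^{2}\right) = \left(-17308 + 2 i \sqrt{15}\right) \left(11962 + 529\right) = \left(-17308 + 2 i \sqrt{15}\right) 12491 = -216194228 + 24982 i \sqrt{15}$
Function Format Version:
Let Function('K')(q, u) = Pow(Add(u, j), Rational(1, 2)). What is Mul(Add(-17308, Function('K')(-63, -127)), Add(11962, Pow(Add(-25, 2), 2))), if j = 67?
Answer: Add(-216194228, Mul(24982, I, Pow(15, Rational(1, 2)))) ≈ Add(-2.1619e+8, Mul(96755., I))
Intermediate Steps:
Function('K')(q, u) = Pow(Add(67, u), Rational(1, 2)) (Function('K')(q, u) = Pow(Add(u, 67), Rational(1, 2)) = Pow(Add(67, u), Rational(1, 2)))
Mul(Add(-17308, Function('K')(-63, -127)), Add(11962, Pow(Add(-25, 2), 2))) = Mul(Add(-17308, Pow(Add(67, -127), Rational(1, 2))), Add(11962, Pow(Add(-25, 2), 2))) = Mul(Add(-17308, Pow(-60, Rational(1, 2))), Add(11962, Pow(-23, 2))) = Mul(Add(-17308, Mul(2, I, Pow(15, Rational(1, 2)))), Add(11962, 529)) = Mul(Add(-17308, Mul(2, I, Pow(15, Rational(1, 2)))), 12491) = Add(-216194228, Mul(24982, I, Pow(15, Rational(1, 2))))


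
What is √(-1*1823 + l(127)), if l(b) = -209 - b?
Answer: I*√2159 ≈ 46.465*I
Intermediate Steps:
√(-1*1823 + l(127)) = √(-1*1823 + (-209 - 1*127)) = √(-1823 + (-209 - 127)) = √(-1823 - 336) = √(-2159) = I*√2159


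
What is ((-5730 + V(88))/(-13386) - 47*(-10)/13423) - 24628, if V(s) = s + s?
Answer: -2212542521911/89840139 ≈ -24628.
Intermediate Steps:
V(s) = 2*s
((-5730 + V(88))/(-13386) - 47*(-10)/13423) - 24628 = ((-5730 + 2*88)/(-13386) - 47*(-10)/13423) - 24628 = ((-5730 + 176)*(-1/13386) + 470*(1/13423)) - 24628 = (-5554*(-1/13386) + 470/13423) - 24628 = (2777/6693 + 470/13423) - 24628 = 40421381/89840139 - 24628 = -2212542521911/89840139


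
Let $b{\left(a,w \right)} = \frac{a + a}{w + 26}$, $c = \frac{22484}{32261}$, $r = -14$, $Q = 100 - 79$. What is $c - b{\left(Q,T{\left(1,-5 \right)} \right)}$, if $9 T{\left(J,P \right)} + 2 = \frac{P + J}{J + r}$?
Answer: $- \frac{45314437}{48714110} \approx -0.93021$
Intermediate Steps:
$Q = 21$ ($Q = 100 - 79 = 21$)
$T{\left(J,P \right)} = - \frac{2}{9} + \frac{J + P}{9 \left(-14 + J\right)}$ ($T{\left(J,P \right)} = - \frac{2}{9} + \frac{\left(P + J\right) \frac{1}{J - 14}}{9} = - \frac{2}{9} + \frac{\left(J + P\right) \frac{1}{-14 + J}}{9} = - \frac{2}{9} + \frac{\frac{1}{-14 + J} \left(J + P\right)}{9} = - \frac{2}{9} + \frac{J + P}{9 \left(-14 + J\right)}$)
$c = \frac{22484}{32261}$ ($c = 22484 \cdot \frac{1}{32261} = \frac{22484}{32261} \approx 0.69694$)
$b{\left(a,w \right)} = \frac{2 a}{26 + w}$
$c - b{\left(Q,T{\left(1,-5 \right)} \right)} = \frac{22484}{32261} - 2 \cdot 21 \frac{1}{26 + \frac{28 - 5 - 1}{9 \left(-14 + 1\right)}} = \frac{22484}{32261} - 2 \cdot 21 \frac{1}{26 + \frac{28 - 5 - 1}{9 \left(-13\right)}} = \frac{22484}{32261} - 2 \cdot 21 \frac{1}{26 + \frac{1}{9} \left(- \frac{1}{13}\right) 22} = \frac{22484}{32261} - 2 \cdot 21 \frac{1}{26 - \frac{22}{117}} = \frac{22484}{32261} - 2 \cdot 21 \frac{1}{\frac{3020}{117}} = \frac{22484}{32261} - 2 \cdot 21 \cdot \frac{117}{3020} = \frac{22484}{32261} - \frac{2457}{1510} = - \frac{45314437}{48714110}$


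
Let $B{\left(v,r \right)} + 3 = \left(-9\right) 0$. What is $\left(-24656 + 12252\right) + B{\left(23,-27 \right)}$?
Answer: $-12407$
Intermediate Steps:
$B{\left(v,r \right)} = -3$ ($B{\left(v,r \right)} = -3 - 0 = -3 + 0 = -3$)
$\left(-24656 + 12252\right) + B{\left(23,-27 \right)} = \left(-24656 + 12252\right) - 3 = -12404 - 3 = -12407$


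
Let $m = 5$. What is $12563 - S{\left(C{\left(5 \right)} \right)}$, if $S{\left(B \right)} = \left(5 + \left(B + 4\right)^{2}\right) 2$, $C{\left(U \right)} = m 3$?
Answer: $11831$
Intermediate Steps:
$C{\left(U \right)} = 15$ ($C{\left(U \right)} = 5 \cdot 3 = 15$)
$S{\left(B \right)} = 10 + 2 \left(4 + B\right)^{2}$ ($S{\left(B \right)} = \left(5 + \left(4 + B\right)^{2}\right) 2 = 10 + 2 \left(4 + B\right)^{2}$)
$12563 - S{\left(C{\left(5 \right)} \right)} = 12563 - \left(10 + 2 \left(4 + 15\right)^{2}\right) = 12563 - \left(10 + 2 \cdot 19^{2}\right) = 12563 - \left(10 + 2 \cdot 361\right) = 12563 - \left(10 + 722\right) = 12563 - 732 = 11831$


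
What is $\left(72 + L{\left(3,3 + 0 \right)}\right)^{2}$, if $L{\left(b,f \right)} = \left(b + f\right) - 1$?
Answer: $5929$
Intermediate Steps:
$L{\left(b,f \right)} = -1 + b + f$
$\left(72 + L{\left(3,3 + 0 \right)}\right)^{2} = \left(72 + \left(-1 + 3 + \left(3 + 0\right)\right)\right)^{2} = \left(72 + \left(-1 + 3 + 3\right)\right)^{2} = \left(72 + 5\right)^{2} = 77^{2} = 5929$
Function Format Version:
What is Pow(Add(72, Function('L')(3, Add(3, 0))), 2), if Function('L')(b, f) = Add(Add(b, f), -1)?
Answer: 5929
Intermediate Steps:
Function('L')(b, f) = Add(-1, b, f)
Pow(Add(72, Function('L')(3, Add(3, 0))), 2) = Pow(Add(72, Add(-1, 3, Add(3, 0))), 2) = Pow(Add(72, Add(-1, 3, 3)), 2) = Pow(Add(72, 5), 2) = Pow(77, 2) = 5929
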